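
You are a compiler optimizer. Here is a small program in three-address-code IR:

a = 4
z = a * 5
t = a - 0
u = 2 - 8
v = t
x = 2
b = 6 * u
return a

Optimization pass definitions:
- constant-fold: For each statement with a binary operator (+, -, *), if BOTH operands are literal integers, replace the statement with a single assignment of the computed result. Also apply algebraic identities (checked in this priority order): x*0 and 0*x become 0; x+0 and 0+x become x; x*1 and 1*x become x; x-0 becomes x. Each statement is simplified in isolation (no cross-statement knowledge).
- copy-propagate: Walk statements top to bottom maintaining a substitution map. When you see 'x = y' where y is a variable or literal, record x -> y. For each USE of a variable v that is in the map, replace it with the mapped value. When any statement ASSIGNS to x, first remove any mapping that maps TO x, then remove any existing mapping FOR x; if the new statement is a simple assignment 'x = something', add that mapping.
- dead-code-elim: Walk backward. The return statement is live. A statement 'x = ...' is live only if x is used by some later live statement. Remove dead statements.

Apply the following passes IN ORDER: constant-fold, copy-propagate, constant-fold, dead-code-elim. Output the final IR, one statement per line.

Answer: return 4

Derivation:
Initial IR:
  a = 4
  z = a * 5
  t = a - 0
  u = 2 - 8
  v = t
  x = 2
  b = 6 * u
  return a
After constant-fold (8 stmts):
  a = 4
  z = a * 5
  t = a
  u = -6
  v = t
  x = 2
  b = 6 * u
  return a
After copy-propagate (8 stmts):
  a = 4
  z = 4 * 5
  t = 4
  u = -6
  v = 4
  x = 2
  b = 6 * -6
  return 4
After constant-fold (8 stmts):
  a = 4
  z = 20
  t = 4
  u = -6
  v = 4
  x = 2
  b = -36
  return 4
After dead-code-elim (1 stmts):
  return 4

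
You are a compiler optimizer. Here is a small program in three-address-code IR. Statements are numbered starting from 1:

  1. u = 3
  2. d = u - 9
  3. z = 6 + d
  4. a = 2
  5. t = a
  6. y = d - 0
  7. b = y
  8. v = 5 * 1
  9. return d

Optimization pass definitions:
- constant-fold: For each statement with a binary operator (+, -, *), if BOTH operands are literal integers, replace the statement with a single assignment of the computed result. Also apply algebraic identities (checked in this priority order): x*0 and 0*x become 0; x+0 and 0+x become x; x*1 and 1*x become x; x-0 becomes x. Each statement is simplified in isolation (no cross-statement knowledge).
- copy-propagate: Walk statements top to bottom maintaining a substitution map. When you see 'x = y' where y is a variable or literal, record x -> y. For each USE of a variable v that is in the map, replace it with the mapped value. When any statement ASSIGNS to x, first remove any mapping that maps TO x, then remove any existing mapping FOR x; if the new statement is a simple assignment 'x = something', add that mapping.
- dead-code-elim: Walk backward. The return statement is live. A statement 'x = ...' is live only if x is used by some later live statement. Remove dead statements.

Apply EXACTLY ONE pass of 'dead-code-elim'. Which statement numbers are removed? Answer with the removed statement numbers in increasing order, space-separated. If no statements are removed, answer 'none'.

Answer: 3 4 5 6 7 8

Derivation:
Backward liveness scan:
Stmt 1 'u = 3': KEEP (u is live); live-in = []
Stmt 2 'd = u - 9': KEEP (d is live); live-in = ['u']
Stmt 3 'z = 6 + d': DEAD (z not in live set ['d'])
Stmt 4 'a = 2': DEAD (a not in live set ['d'])
Stmt 5 't = a': DEAD (t not in live set ['d'])
Stmt 6 'y = d - 0': DEAD (y not in live set ['d'])
Stmt 7 'b = y': DEAD (b not in live set ['d'])
Stmt 8 'v = 5 * 1': DEAD (v not in live set ['d'])
Stmt 9 'return d': KEEP (return); live-in = ['d']
Removed statement numbers: [3, 4, 5, 6, 7, 8]
Surviving IR:
  u = 3
  d = u - 9
  return d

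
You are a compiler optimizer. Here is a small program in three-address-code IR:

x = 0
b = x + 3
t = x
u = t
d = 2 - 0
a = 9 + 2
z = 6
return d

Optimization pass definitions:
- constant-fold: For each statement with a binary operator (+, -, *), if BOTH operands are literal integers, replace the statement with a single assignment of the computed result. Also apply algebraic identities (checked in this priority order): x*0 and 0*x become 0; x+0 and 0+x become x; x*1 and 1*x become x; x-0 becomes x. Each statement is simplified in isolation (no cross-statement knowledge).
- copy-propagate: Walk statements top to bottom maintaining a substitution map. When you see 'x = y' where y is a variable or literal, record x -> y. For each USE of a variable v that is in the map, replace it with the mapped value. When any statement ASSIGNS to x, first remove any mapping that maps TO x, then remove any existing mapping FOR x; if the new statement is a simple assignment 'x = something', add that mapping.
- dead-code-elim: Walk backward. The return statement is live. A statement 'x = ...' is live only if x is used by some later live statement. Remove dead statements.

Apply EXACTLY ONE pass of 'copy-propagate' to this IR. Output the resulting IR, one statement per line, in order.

Answer: x = 0
b = 0 + 3
t = 0
u = 0
d = 2 - 0
a = 9 + 2
z = 6
return d

Derivation:
Applying copy-propagate statement-by-statement:
  [1] x = 0  (unchanged)
  [2] b = x + 3  -> b = 0 + 3
  [3] t = x  -> t = 0
  [4] u = t  -> u = 0
  [5] d = 2 - 0  (unchanged)
  [6] a = 9 + 2  (unchanged)
  [7] z = 6  (unchanged)
  [8] return d  (unchanged)
Result (8 stmts):
  x = 0
  b = 0 + 3
  t = 0
  u = 0
  d = 2 - 0
  a = 9 + 2
  z = 6
  return d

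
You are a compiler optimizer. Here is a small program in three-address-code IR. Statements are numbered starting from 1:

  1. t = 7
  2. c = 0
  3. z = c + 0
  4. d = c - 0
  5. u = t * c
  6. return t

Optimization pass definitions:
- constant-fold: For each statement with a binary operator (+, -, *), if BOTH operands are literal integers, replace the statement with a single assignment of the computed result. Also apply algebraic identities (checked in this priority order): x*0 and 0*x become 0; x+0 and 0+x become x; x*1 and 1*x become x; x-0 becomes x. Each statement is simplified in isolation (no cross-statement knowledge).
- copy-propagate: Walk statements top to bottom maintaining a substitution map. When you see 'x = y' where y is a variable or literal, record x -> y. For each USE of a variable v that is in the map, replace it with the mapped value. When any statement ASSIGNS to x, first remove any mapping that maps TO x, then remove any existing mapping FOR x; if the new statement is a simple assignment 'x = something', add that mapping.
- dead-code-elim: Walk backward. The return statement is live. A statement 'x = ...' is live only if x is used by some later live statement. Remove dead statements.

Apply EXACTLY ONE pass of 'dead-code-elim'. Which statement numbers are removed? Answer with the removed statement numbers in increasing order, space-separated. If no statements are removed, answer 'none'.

Backward liveness scan:
Stmt 1 't = 7': KEEP (t is live); live-in = []
Stmt 2 'c = 0': DEAD (c not in live set ['t'])
Stmt 3 'z = c + 0': DEAD (z not in live set ['t'])
Stmt 4 'd = c - 0': DEAD (d not in live set ['t'])
Stmt 5 'u = t * c': DEAD (u not in live set ['t'])
Stmt 6 'return t': KEEP (return); live-in = ['t']
Removed statement numbers: [2, 3, 4, 5]
Surviving IR:
  t = 7
  return t

Answer: 2 3 4 5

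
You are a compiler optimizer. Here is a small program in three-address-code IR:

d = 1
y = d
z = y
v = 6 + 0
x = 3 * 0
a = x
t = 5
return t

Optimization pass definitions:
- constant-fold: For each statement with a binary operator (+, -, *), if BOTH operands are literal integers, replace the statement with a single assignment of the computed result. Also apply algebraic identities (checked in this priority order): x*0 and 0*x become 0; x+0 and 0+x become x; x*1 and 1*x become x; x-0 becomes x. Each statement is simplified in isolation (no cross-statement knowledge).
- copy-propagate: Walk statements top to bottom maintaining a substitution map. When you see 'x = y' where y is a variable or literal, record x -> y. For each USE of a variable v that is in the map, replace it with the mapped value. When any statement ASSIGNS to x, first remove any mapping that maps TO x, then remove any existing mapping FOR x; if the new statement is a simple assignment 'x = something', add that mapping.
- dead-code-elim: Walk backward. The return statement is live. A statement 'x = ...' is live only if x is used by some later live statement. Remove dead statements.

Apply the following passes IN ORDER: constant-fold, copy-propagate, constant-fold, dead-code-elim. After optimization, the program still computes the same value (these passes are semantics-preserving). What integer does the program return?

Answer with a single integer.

Answer: 5

Derivation:
Initial IR:
  d = 1
  y = d
  z = y
  v = 6 + 0
  x = 3 * 0
  a = x
  t = 5
  return t
After constant-fold (8 stmts):
  d = 1
  y = d
  z = y
  v = 6
  x = 0
  a = x
  t = 5
  return t
After copy-propagate (8 stmts):
  d = 1
  y = 1
  z = 1
  v = 6
  x = 0
  a = 0
  t = 5
  return 5
After constant-fold (8 stmts):
  d = 1
  y = 1
  z = 1
  v = 6
  x = 0
  a = 0
  t = 5
  return 5
After dead-code-elim (1 stmts):
  return 5
Evaluate:
  d = 1  =>  d = 1
  y = d  =>  y = 1
  z = y  =>  z = 1
  v = 6 + 0  =>  v = 6
  x = 3 * 0  =>  x = 0
  a = x  =>  a = 0
  t = 5  =>  t = 5
  return t = 5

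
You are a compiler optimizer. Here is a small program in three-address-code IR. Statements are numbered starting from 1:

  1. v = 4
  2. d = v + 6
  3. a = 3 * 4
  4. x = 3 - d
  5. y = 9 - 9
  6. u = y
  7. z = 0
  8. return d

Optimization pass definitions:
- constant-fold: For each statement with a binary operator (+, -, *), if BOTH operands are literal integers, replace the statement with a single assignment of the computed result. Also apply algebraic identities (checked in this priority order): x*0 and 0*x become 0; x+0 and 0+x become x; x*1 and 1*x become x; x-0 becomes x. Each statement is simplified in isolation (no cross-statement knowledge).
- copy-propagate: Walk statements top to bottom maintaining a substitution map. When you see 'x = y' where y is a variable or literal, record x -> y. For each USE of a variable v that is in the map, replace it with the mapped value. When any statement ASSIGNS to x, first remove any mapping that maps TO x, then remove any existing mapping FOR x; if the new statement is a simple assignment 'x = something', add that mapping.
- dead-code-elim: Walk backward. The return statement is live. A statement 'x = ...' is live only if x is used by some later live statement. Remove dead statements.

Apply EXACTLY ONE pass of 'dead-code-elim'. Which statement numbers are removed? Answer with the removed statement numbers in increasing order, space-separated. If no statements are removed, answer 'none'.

Backward liveness scan:
Stmt 1 'v = 4': KEEP (v is live); live-in = []
Stmt 2 'd = v + 6': KEEP (d is live); live-in = ['v']
Stmt 3 'a = 3 * 4': DEAD (a not in live set ['d'])
Stmt 4 'x = 3 - d': DEAD (x not in live set ['d'])
Stmt 5 'y = 9 - 9': DEAD (y not in live set ['d'])
Stmt 6 'u = y': DEAD (u not in live set ['d'])
Stmt 7 'z = 0': DEAD (z not in live set ['d'])
Stmt 8 'return d': KEEP (return); live-in = ['d']
Removed statement numbers: [3, 4, 5, 6, 7]
Surviving IR:
  v = 4
  d = v + 6
  return d

Answer: 3 4 5 6 7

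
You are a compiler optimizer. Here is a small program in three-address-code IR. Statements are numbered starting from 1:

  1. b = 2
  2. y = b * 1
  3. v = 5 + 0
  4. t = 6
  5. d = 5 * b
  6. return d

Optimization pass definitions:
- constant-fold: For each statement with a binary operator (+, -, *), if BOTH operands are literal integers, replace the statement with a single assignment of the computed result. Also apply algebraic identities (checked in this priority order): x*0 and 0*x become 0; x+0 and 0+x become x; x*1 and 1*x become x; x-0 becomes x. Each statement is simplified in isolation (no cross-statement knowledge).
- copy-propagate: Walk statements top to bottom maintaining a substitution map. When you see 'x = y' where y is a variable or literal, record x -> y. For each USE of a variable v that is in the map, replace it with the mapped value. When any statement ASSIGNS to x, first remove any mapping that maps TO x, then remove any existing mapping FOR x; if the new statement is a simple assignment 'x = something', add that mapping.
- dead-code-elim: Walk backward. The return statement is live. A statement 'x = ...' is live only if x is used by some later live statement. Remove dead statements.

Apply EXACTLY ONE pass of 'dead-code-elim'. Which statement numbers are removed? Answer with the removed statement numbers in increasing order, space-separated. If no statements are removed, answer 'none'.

Backward liveness scan:
Stmt 1 'b = 2': KEEP (b is live); live-in = []
Stmt 2 'y = b * 1': DEAD (y not in live set ['b'])
Stmt 3 'v = 5 + 0': DEAD (v not in live set ['b'])
Stmt 4 't = 6': DEAD (t not in live set ['b'])
Stmt 5 'd = 5 * b': KEEP (d is live); live-in = ['b']
Stmt 6 'return d': KEEP (return); live-in = ['d']
Removed statement numbers: [2, 3, 4]
Surviving IR:
  b = 2
  d = 5 * b
  return d

Answer: 2 3 4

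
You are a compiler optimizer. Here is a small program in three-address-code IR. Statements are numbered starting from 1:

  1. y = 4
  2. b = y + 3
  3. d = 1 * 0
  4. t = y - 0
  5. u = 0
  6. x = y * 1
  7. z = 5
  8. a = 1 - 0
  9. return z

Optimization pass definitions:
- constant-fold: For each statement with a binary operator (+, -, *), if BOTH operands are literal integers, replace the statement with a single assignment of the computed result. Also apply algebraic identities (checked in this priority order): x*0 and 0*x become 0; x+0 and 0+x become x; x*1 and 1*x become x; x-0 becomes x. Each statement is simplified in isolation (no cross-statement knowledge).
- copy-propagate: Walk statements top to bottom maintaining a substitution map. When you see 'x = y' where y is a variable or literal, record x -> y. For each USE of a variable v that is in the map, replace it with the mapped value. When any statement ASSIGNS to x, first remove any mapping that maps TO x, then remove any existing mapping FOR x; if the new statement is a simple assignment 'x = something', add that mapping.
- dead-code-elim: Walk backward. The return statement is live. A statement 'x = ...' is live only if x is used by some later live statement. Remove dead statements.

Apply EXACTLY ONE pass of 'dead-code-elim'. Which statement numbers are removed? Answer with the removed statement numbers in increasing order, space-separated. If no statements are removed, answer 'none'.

Answer: 1 2 3 4 5 6 8

Derivation:
Backward liveness scan:
Stmt 1 'y = 4': DEAD (y not in live set [])
Stmt 2 'b = y + 3': DEAD (b not in live set [])
Stmt 3 'd = 1 * 0': DEAD (d not in live set [])
Stmt 4 't = y - 0': DEAD (t not in live set [])
Stmt 5 'u = 0': DEAD (u not in live set [])
Stmt 6 'x = y * 1': DEAD (x not in live set [])
Stmt 7 'z = 5': KEEP (z is live); live-in = []
Stmt 8 'a = 1 - 0': DEAD (a not in live set ['z'])
Stmt 9 'return z': KEEP (return); live-in = ['z']
Removed statement numbers: [1, 2, 3, 4, 5, 6, 8]
Surviving IR:
  z = 5
  return z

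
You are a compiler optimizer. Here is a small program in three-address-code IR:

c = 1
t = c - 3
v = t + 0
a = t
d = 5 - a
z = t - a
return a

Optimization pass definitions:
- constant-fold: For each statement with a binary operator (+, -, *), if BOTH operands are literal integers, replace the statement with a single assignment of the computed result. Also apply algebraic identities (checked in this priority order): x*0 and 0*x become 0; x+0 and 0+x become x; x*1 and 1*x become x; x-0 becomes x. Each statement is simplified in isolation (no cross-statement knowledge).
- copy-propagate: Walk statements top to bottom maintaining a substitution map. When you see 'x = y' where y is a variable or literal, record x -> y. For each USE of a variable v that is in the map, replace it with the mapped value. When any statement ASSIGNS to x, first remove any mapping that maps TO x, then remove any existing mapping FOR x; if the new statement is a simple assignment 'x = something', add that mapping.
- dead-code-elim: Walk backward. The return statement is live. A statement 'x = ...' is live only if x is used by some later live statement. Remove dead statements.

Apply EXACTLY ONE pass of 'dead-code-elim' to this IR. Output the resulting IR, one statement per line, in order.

Applying dead-code-elim statement-by-statement:
  [7] return a  -> KEEP (return); live=['a']
  [6] z = t - a  -> DEAD (z not live)
  [5] d = 5 - a  -> DEAD (d not live)
  [4] a = t  -> KEEP; live=['t']
  [3] v = t + 0  -> DEAD (v not live)
  [2] t = c - 3  -> KEEP; live=['c']
  [1] c = 1  -> KEEP; live=[]
Result (4 stmts):
  c = 1
  t = c - 3
  a = t
  return a

Answer: c = 1
t = c - 3
a = t
return a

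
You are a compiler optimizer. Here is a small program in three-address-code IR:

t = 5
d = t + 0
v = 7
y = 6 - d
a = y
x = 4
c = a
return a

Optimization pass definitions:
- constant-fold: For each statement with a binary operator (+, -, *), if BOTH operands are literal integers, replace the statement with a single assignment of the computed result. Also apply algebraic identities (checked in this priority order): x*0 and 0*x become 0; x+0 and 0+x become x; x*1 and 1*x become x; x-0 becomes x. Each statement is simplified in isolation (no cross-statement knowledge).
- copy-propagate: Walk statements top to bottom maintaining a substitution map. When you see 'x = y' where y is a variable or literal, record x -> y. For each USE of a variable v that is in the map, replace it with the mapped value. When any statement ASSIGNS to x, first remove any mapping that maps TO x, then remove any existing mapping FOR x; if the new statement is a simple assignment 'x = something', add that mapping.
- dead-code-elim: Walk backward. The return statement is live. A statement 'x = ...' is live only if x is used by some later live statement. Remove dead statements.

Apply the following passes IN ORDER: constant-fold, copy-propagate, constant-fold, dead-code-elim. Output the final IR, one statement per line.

Answer: y = 1
return y

Derivation:
Initial IR:
  t = 5
  d = t + 0
  v = 7
  y = 6 - d
  a = y
  x = 4
  c = a
  return a
After constant-fold (8 stmts):
  t = 5
  d = t
  v = 7
  y = 6 - d
  a = y
  x = 4
  c = a
  return a
After copy-propagate (8 stmts):
  t = 5
  d = 5
  v = 7
  y = 6 - 5
  a = y
  x = 4
  c = y
  return y
After constant-fold (8 stmts):
  t = 5
  d = 5
  v = 7
  y = 1
  a = y
  x = 4
  c = y
  return y
After dead-code-elim (2 stmts):
  y = 1
  return y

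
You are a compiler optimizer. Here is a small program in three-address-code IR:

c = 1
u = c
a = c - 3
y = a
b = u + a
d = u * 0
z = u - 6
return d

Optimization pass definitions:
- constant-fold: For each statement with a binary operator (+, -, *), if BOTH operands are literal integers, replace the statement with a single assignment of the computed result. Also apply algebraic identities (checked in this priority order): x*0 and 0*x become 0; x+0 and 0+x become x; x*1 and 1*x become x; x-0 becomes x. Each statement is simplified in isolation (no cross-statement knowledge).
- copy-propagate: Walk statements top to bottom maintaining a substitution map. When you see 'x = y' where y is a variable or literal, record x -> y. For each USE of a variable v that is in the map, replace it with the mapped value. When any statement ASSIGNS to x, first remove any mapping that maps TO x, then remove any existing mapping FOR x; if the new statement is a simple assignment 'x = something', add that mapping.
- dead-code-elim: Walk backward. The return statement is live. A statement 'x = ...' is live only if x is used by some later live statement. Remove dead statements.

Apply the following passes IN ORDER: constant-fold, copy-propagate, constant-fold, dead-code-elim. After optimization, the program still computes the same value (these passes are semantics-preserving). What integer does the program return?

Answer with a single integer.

Answer: 0

Derivation:
Initial IR:
  c = 1
  u = c
  a = c - 3
  y = a
  b = u + a
  d = u * 0
  z = u - 6
  return d
After constant-fold (8 stmts):
  c = 1
  u = c
  a = c - 3
  y = a
  b = u + a
  d = 0
  z = u - 6
  return d
After copy-propagate (8 stmts):
  c = 1
  u = 1
  a = 1 - 3
  y = a
  b = 1 + a
  d = 0
  z = 1 - 6
  return 0
After constant-fold (8 stmts):
  c = 1
  u = 1
  a = -2
  y = a
  b = 1 + a
  d = 0
  z = -5
  return 0
After dead-code-elim (1 stmts):
  return 0
Evaluate:
  c = 1  =>  c = 1
  u = c  =>  u = 1
  a = c - 3  =>  a = -2
  y = a  =>  y = -2
  b = u + a  =>  b = -1
  d = u * 0  =>  d = 0
  z = u - 6  =>  z = -5
  return d = 0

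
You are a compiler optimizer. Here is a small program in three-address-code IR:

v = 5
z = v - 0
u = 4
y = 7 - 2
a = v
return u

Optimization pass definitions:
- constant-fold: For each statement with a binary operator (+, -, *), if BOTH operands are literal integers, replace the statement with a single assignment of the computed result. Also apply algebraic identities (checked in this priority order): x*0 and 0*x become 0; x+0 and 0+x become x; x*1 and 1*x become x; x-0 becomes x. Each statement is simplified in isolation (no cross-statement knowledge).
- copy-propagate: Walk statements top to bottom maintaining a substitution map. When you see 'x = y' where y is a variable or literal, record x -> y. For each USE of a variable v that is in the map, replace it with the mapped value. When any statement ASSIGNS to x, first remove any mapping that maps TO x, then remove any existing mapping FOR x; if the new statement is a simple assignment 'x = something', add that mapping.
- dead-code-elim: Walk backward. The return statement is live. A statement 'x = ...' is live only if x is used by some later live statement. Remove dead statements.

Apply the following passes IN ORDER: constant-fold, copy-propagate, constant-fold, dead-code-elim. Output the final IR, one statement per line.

Initial IR:
  v = 5
  z = v - 0
  u = 4
  y = 7 - 2
  a = v
  return u
After constant-fold (6 stmts):
  v = 5
  z = v
  u = 4
  y = 5
  a = v
  return u
After copy-propagate (6 stmts):
  v = 5
  z = 5
  u = 4
  y = 5
  a = 5
  return 4
After constant-fold (6 stmts):
  v = 5
  z = 5
  u = 4
  y = 5
  a = 5
  return 4
After dead-code-elim (1 stmts):
  return 4

Answer: return 4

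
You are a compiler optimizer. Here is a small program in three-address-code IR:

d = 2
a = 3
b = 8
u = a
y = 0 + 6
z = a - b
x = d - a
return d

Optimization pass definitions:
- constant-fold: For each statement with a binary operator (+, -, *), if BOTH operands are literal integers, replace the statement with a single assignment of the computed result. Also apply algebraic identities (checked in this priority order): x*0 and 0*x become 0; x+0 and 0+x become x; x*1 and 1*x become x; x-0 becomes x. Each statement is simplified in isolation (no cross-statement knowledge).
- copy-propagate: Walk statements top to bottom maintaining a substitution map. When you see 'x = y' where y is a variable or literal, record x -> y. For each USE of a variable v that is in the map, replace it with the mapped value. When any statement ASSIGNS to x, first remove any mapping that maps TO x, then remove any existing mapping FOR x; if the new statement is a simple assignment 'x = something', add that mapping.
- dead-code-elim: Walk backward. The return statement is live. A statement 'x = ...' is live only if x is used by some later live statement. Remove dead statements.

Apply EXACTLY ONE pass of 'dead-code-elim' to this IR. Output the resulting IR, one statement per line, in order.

Applying dead-code-elim statement-by-statement:
  [8] return d  -> KEEP (return); live=['d']
  [7] x = d - a  -> DEAD (x not live)
  [6] z = a - b  -> DEAD (z not live)
  [5] y = 0 + 6  -> DEAD (y not live)
  [4] u = a  -> DEAD (u not live)
  [3] b = 8  -> DEAD (b not live)
  [2] a = 3  -> DEAD (a not live)
  [1] d = 2  -> KEEP; live=[]
Result (2 stmts):
  d = 2
  return d

Answer: d = 2
return d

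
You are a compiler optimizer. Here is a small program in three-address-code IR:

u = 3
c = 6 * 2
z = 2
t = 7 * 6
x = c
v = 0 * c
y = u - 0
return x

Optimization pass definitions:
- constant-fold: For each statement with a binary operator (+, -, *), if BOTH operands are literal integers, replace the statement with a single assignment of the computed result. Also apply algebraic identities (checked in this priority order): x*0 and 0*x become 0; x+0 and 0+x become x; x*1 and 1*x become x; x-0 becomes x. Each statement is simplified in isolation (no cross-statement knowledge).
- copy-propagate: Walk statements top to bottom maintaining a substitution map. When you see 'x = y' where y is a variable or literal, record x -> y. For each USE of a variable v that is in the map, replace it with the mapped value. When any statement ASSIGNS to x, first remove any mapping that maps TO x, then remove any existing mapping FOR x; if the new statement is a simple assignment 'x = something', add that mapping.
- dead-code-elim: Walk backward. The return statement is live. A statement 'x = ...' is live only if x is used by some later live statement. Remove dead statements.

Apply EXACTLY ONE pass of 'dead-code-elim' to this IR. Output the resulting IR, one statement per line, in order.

Applying dead-code-elim statement-by-statement:
  [8] return x  -> KEEP (return); live=['x']
  [7] y = u - 0  -> DEAD (y not live)
  [6] v = 0 * c  -> DEAD (v not live)
  [5] x = c  -> KEEP; live=['c']
  [4] t = 7 * 6  -> DEAD (t not live)
  [3] z = 2  -> DEAD (z not live)
  [2] c = 6 * 2  -> KEEP; live=[]
  [1] u = 3  -> DEAD (u not live)
Result (3 stmts):
  c = 6 * 2
  x = c
  return x

Answer: c = 6 * 2
x = c
return x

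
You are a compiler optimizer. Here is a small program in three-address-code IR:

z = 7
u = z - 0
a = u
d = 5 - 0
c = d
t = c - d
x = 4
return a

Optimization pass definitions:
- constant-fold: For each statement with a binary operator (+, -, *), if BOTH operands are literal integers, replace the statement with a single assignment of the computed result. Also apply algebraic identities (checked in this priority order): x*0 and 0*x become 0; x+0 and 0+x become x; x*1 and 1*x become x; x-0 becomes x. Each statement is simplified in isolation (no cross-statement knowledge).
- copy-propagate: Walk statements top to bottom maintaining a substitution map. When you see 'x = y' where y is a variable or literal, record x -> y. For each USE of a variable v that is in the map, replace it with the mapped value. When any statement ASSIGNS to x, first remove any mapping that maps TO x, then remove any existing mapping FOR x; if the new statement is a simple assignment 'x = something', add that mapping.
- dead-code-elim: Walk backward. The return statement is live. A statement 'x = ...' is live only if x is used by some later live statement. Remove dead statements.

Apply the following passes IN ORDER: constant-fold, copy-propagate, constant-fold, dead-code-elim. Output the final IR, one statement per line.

Answer: return 7

Derivation:
Initial IR:
  z = 7
  u = z - 0
  a = u
  d = 5 - 0
  c = d
  t = c - d
  x = 4
  return a
After constant-fold (8 stmts):
  z = 7
  u = z
  a = u
  d = 5
  c = d
  t = c - d
  x = 4
  return a
After copy-propagate (8 stmts):
  z = 7
  u = 7
  a = 7
  d = 5
  c = 5
  t = 5 - 5
  x = 4
  return 7
After constant-fold (8 stmts):
  z = 7
  u = 7
  a = 7
  d = 5
  c = 5
  t = 0
  x = 4
  return 7
After dead-code-elim (1 stmts):
  return 7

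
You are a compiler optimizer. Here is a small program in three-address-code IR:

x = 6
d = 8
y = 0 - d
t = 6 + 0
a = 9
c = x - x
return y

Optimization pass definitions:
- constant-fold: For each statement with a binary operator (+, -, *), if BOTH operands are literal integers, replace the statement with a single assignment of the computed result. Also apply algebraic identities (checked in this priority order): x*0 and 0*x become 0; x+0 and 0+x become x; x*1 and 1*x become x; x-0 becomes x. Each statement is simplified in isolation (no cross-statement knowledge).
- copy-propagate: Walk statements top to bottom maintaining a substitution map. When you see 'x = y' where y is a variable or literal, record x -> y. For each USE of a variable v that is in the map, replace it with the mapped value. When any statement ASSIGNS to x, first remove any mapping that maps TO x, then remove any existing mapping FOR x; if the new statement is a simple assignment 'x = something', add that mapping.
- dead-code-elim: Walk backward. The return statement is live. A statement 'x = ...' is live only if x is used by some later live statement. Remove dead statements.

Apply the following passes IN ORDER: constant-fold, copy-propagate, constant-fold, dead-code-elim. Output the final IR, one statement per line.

Initial IR:
  x = 6
  d = 8
  y = 0 - d
  t = 6 + 0
  a = 9
  c = x - x
  return y
After constant-fold (7 stmts):
  x = 6
  d = 8
  y = 0 - d
  t = 6
  a = 9
  c = x - x
  return y
After copy-propagate (7 stmts):
  x = 6
  d = 8
  y = 0 - 8
  t = 6
  a = 9
  c = 6 - 6
  return y
After constant-fold (7 stmts):
  x = 6
  d = 8
  y = -8
  t = 6
  a = 9
  c = 0
  return y
After dead-code-elim (2 stmts):
  y = -8
  return y

Answer: y = -8
return y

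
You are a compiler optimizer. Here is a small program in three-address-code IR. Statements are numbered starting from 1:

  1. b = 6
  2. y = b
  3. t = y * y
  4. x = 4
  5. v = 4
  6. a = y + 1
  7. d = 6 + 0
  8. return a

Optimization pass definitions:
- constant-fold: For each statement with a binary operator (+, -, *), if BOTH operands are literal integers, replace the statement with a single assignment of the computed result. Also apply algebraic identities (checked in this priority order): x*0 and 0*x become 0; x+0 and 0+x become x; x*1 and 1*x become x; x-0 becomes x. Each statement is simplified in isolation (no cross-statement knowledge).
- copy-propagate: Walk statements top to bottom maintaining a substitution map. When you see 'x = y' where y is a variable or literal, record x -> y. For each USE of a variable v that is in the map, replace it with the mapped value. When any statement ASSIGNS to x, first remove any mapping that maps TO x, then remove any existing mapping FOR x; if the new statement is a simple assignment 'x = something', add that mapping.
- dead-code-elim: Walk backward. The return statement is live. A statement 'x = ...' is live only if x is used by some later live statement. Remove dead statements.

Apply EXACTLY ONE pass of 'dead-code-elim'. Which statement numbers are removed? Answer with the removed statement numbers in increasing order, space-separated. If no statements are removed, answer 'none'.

Answer: 3 4 5 7

Derivation:
Backward liveness scan:
Stmt 1 'b = 6': KEEP (b is live); live-in = []
Stmt 2 'y = b': KEEP (y is live); live-in = ['b']
Stmt 3 't = y * y': DEAD (t not in live set ['y'])
Stmt 4 'x = 4': DEAD (x not in live set ['y'])
Stmt 5 'v = 4': DEAD (v not in live set ['y'])
Stmt 6 'a = y + 1': KEEP (a is live); live-in = ['y']
Stmt 7 'd = 6 + 0': DEAD (d not in live set ['a'])
Stmt 8 'return a': KEEP (return); live-in = ['a']
Removed statement numbers: [3, 4, 5, 7]
Surviving IR:
  b = 6
  y = b
  a = y + 1
  return a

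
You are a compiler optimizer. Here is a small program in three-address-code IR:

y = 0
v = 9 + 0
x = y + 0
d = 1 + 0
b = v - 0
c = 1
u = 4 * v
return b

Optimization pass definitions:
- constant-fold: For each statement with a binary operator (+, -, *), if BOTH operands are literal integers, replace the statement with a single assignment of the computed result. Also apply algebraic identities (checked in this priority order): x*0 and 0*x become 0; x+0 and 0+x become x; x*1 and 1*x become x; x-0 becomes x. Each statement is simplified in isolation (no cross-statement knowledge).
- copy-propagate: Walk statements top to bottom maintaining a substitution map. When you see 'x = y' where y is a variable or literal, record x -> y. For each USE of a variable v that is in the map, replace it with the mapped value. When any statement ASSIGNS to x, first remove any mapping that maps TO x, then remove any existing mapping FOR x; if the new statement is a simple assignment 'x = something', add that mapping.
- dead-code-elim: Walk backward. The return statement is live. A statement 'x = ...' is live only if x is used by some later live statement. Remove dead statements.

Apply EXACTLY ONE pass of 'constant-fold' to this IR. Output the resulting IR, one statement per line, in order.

Answer: y = 0
v = 9
x = y
d = 1
b = v
c = 1
u = 4 * v
return b

Derivation:
Applying constant-fold statement-by-statement:
  [1] y = 0  (unchanged)
  [2] v = 9 + 0  -> v = 9
  [3] x = y + 0  -> x = y
  [4] d = 1 + 0  -> d = 1
  [5] b = v - 0  -> b = v
  [6] c = 1  (unchanged)
  [7] u = 4 * v  (unchanged)
  [8] return b  (unchanged)
Result (8 stmts):
  y = 0
  v = 9
  x = y
  d = 1
  b = v
  c = 1
  u = 4 * v
  return b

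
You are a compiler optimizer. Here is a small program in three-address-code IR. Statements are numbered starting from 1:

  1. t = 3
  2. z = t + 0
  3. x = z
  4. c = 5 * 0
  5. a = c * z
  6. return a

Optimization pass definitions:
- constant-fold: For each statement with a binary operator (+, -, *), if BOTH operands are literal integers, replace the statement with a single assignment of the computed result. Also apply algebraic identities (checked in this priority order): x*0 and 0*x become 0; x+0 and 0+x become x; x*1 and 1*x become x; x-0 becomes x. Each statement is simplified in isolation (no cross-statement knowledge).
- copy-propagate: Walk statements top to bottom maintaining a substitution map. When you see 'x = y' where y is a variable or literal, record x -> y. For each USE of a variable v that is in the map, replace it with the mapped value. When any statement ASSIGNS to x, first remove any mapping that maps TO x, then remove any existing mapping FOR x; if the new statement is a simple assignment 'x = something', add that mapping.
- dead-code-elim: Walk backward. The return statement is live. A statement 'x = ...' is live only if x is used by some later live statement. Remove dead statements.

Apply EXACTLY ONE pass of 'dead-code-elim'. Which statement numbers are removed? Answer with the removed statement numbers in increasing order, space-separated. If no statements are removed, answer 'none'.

Answer: 3

Derivation:
Backward liveness scan:
Stmt 1 't = 3': KEEP (t is live); live-in = []
Stmt 2 'z = t + 0': KEEP (z is live); live-in = ['t']
Stmt 3 'x = z': DEAD (x not in live set ['z'])
Stmt 4 'c = 5 * 0': KEEP (c is live); live-in = ['z']
Stmt 5 'a = c * z': KEEP (a is live); live-in = ['c', 'z']
Stmt 6 'return a': KEEP (return); live-in = ['a']
Removed statement numbers: [3]
Surviving IR:
  t = 3
  z = t + 0
  c = 5 * 0
  a = c * z
  return a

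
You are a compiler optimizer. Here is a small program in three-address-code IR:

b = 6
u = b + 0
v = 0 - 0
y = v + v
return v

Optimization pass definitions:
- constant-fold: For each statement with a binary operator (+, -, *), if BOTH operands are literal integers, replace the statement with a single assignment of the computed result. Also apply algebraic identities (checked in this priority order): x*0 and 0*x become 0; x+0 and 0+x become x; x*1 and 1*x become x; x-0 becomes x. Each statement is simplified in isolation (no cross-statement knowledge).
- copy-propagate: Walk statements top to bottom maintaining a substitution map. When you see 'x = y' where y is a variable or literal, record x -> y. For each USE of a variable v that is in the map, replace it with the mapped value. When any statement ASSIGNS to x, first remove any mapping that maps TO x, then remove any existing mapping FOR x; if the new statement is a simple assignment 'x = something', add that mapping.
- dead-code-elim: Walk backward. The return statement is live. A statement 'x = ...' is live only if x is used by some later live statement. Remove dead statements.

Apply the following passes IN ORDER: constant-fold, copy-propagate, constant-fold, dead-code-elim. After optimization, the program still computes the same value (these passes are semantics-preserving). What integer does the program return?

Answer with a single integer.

Initial IR:
  b = 6
  u = b + 0
  v = 0 - 0
  y = v + v
  return v
After constant-fold (5 stmts):
  b = 6
  u = b
  v = 0
  y = v + v
  return v
After copy-propagate (5 stmts):
  b = 6
  u = 6
  v = 0
  y = 0 + 0
  return 0
After constant-fold (5 stmts):
  b = 6
  u = 6
  v = 0
  y = 0
  return 0
After dead-code-elim (1 stmts):
  return 0
Evaluate:
  b = 6  =>  b = 6
  u = b + 0  =>  u = 6
  v = 0 - 0  =>  v = 0
  y = v + v  =>  y = 0
  return v = 0

Answer: 0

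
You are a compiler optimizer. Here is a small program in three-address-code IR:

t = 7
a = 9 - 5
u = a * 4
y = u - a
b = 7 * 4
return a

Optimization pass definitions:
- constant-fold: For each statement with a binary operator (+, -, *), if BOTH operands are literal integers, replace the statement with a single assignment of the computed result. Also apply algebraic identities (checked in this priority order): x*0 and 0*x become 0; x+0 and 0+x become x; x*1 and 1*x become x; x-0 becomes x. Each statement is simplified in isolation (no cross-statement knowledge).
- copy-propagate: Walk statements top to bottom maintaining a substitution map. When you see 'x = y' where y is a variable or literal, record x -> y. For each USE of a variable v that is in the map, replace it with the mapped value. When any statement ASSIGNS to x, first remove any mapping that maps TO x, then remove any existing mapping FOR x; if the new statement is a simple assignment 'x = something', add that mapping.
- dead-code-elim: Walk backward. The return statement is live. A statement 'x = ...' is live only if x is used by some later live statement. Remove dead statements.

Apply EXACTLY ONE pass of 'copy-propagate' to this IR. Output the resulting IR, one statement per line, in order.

Applying copy-propagate statement-by-statement:
  [1] t = 7  (unchanged)
  [2] a = 9 - 5  (unchanged)
  [3] u = a * 4  (unchanged)
  [4] y = u - a  (unchanged)
  [5] b = 7 * 4  (unchanged)
  [6] return a  (unchanged)
Result (6 stmts):
  t = 7
  a = 9 - 5
  u = a * 4
  y = u - a
  b = 7 * 4
  return a

Answer: t = 7
a = 9 - 5
u = a * 4
y = u - a
b = 7 * 4
return a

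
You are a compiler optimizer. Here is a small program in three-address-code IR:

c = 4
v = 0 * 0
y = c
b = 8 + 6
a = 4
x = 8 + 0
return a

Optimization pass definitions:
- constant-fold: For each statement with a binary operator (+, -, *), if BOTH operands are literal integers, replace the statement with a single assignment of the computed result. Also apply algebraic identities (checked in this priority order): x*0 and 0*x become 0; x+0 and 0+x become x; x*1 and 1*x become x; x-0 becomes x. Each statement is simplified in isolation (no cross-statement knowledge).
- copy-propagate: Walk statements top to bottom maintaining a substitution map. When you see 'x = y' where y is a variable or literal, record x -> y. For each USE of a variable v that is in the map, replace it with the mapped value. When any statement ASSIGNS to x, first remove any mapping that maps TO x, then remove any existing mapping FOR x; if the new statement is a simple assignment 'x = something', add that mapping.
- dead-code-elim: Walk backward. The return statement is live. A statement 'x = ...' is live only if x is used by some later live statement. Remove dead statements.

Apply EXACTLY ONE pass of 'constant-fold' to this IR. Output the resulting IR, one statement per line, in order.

Answer: c = 4
v = 0
y = c
b = 14
a = 4
x = 8
return a

Derivation:
Applying constant-fold statement-by-statement:
  [1] c = 4  (unchanged)
  [2] v = 0 * 0  -> v = 0
  [3] y = c  (unchanged)
  [4] b = 8 + 6  -> b = 14
  [5] a = 4  (unchanged)
  [6] x = 8 + 0  -> x = 8
  [7] return a  (unchanged)
Result (7 stmts):
  c = 4
  v = 0
  y = c
  b = 14
  a = 4
  x = 8
  return a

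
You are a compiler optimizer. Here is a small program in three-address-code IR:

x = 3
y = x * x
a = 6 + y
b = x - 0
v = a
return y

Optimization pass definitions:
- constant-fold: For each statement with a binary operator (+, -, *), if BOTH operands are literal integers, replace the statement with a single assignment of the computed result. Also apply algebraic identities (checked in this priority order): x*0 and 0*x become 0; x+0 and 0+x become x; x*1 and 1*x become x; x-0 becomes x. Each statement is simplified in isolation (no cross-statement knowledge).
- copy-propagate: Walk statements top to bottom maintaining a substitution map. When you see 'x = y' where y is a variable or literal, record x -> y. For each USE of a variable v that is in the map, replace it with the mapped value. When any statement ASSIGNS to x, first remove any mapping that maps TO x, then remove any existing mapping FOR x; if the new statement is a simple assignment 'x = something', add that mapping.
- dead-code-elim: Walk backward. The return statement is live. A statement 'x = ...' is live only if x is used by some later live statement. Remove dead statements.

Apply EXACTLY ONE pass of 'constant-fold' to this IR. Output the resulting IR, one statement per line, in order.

Answer: x = 3
y = x * x
a = 6 + y
b = x
v = a
return y

Derivation:
Applying constant-fold statement-by-statement:
  [1] x = 3  (unchanged)
  [2] y = x * x  (unchanged)
  [3] a = 6 + y  (unchanged)
  [4] b = x - 0  -> b = x
  [5] v = a  (unchanged)
  [6] return y  (unchanged)
Result (6 stmts):
  x = 3
  y = x * x
  a = 6 + y
  b = x
  v = a
  return y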